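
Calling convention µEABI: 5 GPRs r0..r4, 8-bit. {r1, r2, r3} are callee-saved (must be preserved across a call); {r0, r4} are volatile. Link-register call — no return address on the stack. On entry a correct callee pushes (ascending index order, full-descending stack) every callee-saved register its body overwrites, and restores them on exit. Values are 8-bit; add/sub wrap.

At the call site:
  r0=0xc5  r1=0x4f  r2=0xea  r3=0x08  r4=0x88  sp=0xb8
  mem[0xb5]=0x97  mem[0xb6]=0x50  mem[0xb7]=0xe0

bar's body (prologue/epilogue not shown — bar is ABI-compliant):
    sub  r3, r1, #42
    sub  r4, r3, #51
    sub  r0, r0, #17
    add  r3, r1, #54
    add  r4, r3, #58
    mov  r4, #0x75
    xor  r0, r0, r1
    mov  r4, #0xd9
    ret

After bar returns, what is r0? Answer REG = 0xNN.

REG = 0xfb

prologue: push r3 -> mem[0xb7]=0x08, sp=0xb7
body[0] sub  r3, r1, #42 -> r3=0x25
body[1] sub  r4, r3, #51 -> r4=0xf2
body[2] sub  r0, r0, #17 -> r0=0xb4
body[3] add  r3, r1, #54 -> r3=0x85
body[4] add  r4, r3, #58 -> r4=0xbf
body[5] mov  r4, #0x75 -> r4=0x75
body[6] xor  r0, r0, r1 -> r0=0xfb
body[7] mov  r4, #0xd9 -> r4=0xd9
epilogue: pop r3=0x08, sp=0xb8
r0 is caller-saved -> body value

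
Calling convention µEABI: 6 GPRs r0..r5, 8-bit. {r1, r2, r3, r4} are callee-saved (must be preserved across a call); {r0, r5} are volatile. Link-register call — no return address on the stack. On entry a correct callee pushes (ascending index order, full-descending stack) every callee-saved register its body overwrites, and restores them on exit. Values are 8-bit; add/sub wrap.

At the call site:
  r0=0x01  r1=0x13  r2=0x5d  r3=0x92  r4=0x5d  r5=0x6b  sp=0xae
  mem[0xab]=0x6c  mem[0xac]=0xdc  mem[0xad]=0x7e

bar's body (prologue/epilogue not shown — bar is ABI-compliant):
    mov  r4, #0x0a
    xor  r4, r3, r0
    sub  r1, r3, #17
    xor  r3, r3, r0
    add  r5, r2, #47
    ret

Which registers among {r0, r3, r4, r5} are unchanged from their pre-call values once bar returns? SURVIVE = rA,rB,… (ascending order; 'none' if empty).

prologue: push r1 → mem[0xad]=0x13, sp=0xad
prologue: push r3 → mem[0xac]=0x92, sp=0xac
prologue: push r4 → mem[0xab]=0x5d, sp=0xab
body[0] mov  r4, #0x0a → r4=0x0a
body[1] xor  r4, r3, r0 → r4=0x93
body[2] sub  r1, r3, #17 → r1=0x81
body[3] xor  r3, r3, r0 → r3=0x93
body[4] add  r5, r2, #47 → r5=0x8c
epilogue: pop r4=0x5d, sp=0xac
epilogue: pop r3=0x92, sp=0xad
epilogue: pop r1=0x13, sp=0xae
r0: caller-saved, written=False
r3: callee-saved, written=True
r4: callee-saved, written=True
r5: caller-saved, written=True

SURVIVE = r0,r3,r4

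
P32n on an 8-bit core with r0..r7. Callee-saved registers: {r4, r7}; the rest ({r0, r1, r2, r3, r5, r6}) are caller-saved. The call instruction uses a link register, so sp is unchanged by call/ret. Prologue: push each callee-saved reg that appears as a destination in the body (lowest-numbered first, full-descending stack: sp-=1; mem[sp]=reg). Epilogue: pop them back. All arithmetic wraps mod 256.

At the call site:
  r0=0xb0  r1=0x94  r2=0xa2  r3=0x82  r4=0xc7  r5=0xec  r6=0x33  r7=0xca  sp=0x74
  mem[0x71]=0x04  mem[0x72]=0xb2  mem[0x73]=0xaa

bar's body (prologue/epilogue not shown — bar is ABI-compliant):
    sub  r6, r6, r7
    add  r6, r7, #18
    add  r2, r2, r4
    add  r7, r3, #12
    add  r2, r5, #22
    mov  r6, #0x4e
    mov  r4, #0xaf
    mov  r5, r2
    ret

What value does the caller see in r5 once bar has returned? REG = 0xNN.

REG = 0x02

prologue: push r4 -> mem[0x73]=0xc7, sp=0x73
prologue: push r7 -> mem[0x72]=0xca, sp=0x72
body[0] sub  r6, r6, r7 -> r6=0x69
body[1] add  r6, r7, #18 -> r6=0xdc
body[2] add  r2, r2, r4 -> r2=0x69
body[3] add  r7, r3, #12 -> r7=0x8e
body[4] add  r2, r5, #22 -> r2=0x02
body[5] mov  r6, #0x4e -> r6=0x4e
body[6] mov  r4, #0xaf -> r4=0xaf
body[7] mov  r5, r2 -> r5=0x02
epilogue: pop r7=0xca, sp=0x73
epilogue: pop r4=0xc7, sp=0x74
r5 is caller-saved -> body value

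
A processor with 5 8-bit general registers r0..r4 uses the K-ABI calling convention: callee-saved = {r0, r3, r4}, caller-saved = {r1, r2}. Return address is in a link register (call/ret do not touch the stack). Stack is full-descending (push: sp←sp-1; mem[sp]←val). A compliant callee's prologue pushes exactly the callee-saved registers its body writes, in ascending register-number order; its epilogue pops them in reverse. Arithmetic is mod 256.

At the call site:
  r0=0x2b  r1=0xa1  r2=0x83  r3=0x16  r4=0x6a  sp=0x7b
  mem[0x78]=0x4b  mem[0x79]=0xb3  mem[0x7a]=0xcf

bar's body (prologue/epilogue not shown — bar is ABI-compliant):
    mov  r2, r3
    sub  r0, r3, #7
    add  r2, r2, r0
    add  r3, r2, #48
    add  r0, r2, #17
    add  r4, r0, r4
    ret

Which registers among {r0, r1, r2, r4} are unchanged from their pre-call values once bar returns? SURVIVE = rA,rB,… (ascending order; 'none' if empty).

SURVIVE = r0,r1,r4

prologue: push r0 → mem[0x7a]=0x2b, sp=0x7a
prologue: push r3 → mem[0x79]=0x16, sp=0x79
prologue: push r4 → mem[0x78]=0x6a, sp=0x78
body[0] mov  r2, r3 → r2=0x16
body[1] sub  r0, r3, #7 → r0=0x0f
body[2] add  r2, r2, r0 → r2=0x25
body[3] add  r3, r2, #48 → r3=0x55
body[4] add  r0, r2, #17 → r0=0x36
body[5] add  r4, r0, r4 → r4=0xa0
epilogue: pop r4=0x6a, sp=0x79
epilogue: pop r3=0x16, sp=0x7a
epilogue: pop r0=0x2b, sp=0x7b
r0: callee-saved, written=True
r1: caller-saved, written=False
r2: caller-saved, written=True
r4: callee-saved, written=True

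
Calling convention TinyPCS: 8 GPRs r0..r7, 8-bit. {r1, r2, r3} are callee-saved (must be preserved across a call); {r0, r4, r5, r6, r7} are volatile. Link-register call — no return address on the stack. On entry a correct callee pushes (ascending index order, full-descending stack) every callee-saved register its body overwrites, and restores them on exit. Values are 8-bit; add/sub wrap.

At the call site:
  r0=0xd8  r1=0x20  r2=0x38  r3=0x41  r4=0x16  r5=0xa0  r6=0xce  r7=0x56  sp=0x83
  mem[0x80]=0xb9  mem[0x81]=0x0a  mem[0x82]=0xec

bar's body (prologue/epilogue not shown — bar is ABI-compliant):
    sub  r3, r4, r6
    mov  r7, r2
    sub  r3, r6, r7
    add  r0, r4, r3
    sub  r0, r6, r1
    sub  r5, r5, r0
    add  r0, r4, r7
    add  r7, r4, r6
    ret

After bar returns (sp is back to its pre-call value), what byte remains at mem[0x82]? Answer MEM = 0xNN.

MEM = 0x41

prologue: push r3 -> mem[0x82]=0x41, sp=0x82
body[0] sub  r3, r4, r6 -> r3=0x48
body[1] mov  r7, r2 -> r7=0x38
body[2] sub  r3, r6, r7 -> r3=0x96
body[3] add  r0, r4, r3 -> r0=0xac
body[4] sub  r0, r6, r1 -> r0=0xae
body[5] sub  r5, r5, r0 -> r5=0xf2
body[6] add  r0, r4, r7 -> r0=0x4e
body[7] add  r7, r4, r6 -> r7=0xe4
epilogue: pop r3=0x41, sp=0x83
prologue pushed ['r3'] at ['0x82']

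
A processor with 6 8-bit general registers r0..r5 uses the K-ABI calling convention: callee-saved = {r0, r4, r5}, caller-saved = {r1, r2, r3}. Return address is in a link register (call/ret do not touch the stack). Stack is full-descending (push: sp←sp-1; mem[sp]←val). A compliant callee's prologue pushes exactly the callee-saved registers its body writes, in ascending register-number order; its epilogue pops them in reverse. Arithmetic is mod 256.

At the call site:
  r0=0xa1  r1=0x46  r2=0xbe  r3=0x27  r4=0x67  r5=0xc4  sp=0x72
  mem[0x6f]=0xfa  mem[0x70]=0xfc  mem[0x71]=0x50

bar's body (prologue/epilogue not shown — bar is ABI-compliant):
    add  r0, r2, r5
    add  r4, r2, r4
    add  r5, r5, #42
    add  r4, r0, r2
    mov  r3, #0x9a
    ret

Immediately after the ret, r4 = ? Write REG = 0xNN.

REG = 0x67

prologue: push r0 -> mem[0x71]=0xa1, sp=0x71
prologue: push r4 -> mem[0x70]=0x67, sp=0x70
prologue: push r5 -> mem[0x6f]=0xc4, sp=0x6f
body[0] add  r0, r2, r5 -> r0=0x82
body[1] add  r4, r2, r4 -> r4=0x25
body[2] add  r5, r5, #42 -> r5=0xee
body[3] add  r4, r0, r2 -> r4=0x40
body[4] mov  r3, #0x9a -> r3=0x9a
epilogue: pop r5=0xc4, sp=0x70
epilogue: pop r4=0x67, sp=0x71
epilogue: pop r0=0xa1, sp=0x72
r4 is callee-saved -> restored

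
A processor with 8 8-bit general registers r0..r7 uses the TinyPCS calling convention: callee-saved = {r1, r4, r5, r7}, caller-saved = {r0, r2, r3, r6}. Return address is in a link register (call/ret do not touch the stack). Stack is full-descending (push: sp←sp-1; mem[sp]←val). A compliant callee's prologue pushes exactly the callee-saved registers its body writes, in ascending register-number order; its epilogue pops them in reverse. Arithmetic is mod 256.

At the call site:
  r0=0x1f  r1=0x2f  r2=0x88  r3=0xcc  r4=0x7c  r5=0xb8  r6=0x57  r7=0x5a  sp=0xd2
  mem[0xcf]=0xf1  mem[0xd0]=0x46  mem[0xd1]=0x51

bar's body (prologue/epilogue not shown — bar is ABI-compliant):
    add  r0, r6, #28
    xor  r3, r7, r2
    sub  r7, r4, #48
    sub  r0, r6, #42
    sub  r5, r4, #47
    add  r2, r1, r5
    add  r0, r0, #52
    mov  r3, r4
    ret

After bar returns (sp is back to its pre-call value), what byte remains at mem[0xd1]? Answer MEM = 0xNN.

MEM = 0xb8

prologue: push r5 -> mem[0xd1]=0xb8, sp=0xd1
prologue: push r7 -> mem[0xd0]=0x5a, sp=0xd0
body[0] add  r0, r6, #28 -> r0=0x73
body[1] xor  r3, r7, r2 -> r3=0xd2
body[2] sub  r7, r4, #48 -> r7=0x4c
body[3] sub  r0, r6, #42 -> r0=0x2d
body[4] sub  r5, r4, #47 -> r5=0x4d
body[5] add  r2, r1, r5 -> r2=0x7c
body[6] add  r0, r0, #52 -> r0=0x61
body[7] mov  r3, r4 -> r3=0x7c
epilogue: pop r7=0x5a, sp=0xd1
epilogue: pop r5=0xb8, sp=0xd2
prologue pushed ['r5', 'r7'] at ['0xd1', '0xd0']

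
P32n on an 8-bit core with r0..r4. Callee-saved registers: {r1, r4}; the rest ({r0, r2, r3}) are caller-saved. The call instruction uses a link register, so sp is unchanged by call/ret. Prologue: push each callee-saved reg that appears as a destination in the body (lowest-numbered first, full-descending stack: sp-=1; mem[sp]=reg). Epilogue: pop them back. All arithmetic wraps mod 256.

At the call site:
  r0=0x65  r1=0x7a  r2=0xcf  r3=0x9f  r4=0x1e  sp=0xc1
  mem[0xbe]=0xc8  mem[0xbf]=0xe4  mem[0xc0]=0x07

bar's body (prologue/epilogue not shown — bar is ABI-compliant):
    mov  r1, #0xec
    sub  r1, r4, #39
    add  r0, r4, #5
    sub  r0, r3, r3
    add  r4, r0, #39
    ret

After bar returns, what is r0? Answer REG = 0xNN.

prologue: push r1 -> mem[0xc0]=0x7a, sp=0xc0
prologue: push r4 -> mem[0xbf]=0x1e, sp=0xbf
body[0] mov  r1, #0xec -> r1=0xec
body[1] sub  r1, r4, #39 -> r1=0xf7
body[2] add  r0, r4, #5 -> r0=0x23
body[3] sub  r0, r3, r3 -> r0=0x00
body[4] add  r4, r0, #39 -> r4=0x27
epilogue: pop r4=0x1e, sp=0xc0
epilogue: pop r1=0x7a, sp=0xc1
r0 is caller-saved -> body value

REG = 0x00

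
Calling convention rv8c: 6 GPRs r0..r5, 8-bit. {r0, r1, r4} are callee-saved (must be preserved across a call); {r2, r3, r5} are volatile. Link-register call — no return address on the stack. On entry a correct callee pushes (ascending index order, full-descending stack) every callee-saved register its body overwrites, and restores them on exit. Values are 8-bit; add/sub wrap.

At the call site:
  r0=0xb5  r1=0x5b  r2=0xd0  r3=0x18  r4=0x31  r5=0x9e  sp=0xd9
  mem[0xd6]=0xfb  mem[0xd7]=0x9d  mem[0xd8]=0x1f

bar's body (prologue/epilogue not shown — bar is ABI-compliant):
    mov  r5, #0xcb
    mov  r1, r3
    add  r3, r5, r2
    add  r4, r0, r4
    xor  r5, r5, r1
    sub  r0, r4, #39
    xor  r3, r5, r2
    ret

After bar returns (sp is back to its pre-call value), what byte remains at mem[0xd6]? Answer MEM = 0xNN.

prologue: push r0 -> mem[0xd8]=0xb5, sp=0xd8
prologue: push r1 -> mem[0xd7]=0x5b, sp=0xd7
prologue: push r4 -> mem[0xd6]=0x31, sp=0xd6
body[0] mov  r5, #0xcb -> r5=0xcb
body[1] mov  r1, r3 -> r1=0x18
body[2] add  r3, r5, r2 -> r3=0x9b
body[3] add  r4, r0, r4 -> r4=0xe6
body[4] xor  r5, r5, r1 -> r5=0xd3
body[5] sub  r0, r4, #39 -> r0=0xbf
body[6] xor  r3, r5, r2 -> r3=0x03
epilogue: pop r4=0x31, sp=0xd7
epilogue: pop r1=0x5b, sp=0xd8
epilogue: pop r0=0xb5, sp=0xd9
prologue pushed ['r0', 'r1', 'r4'] at ['0xd8', '0xd7', '0xd6']

MEM = 0x31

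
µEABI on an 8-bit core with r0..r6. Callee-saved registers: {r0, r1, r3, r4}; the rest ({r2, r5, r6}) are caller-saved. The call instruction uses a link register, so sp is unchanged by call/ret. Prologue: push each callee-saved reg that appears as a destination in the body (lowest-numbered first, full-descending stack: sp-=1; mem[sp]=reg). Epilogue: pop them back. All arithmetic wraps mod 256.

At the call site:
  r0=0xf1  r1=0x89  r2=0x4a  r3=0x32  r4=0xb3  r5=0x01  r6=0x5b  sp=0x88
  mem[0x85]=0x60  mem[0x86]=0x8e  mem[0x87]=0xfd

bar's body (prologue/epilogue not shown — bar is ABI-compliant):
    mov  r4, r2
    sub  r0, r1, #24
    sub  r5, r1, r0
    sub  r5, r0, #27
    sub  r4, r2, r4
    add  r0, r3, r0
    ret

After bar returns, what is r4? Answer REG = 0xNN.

prologue: push r0 -> mem[0x87]=0xf1, sp=0x87
prologue: push r4 -> mem[0x86]=0xb3, sp=0x86
body[0] mov  r4, r2 -> r4=0x4a
body[1] sub  r0, r1, #24 -> r0=0x71
body[2] sub  r5, r1, r0 -> r5=0x18
body[3] sub  r5, r0, #27 -> r5=0x56
body[4] sub  r4, r2, r4 -> r4=0x00
body[5] add  r0, r3, r0 -> r0=0xa3
epilogue: pop r4=0xb3, sp=0x87
epilogue: pop r0=0xf1, sp=0x88
r4 is callee-saved -> restored

REG = 0xb3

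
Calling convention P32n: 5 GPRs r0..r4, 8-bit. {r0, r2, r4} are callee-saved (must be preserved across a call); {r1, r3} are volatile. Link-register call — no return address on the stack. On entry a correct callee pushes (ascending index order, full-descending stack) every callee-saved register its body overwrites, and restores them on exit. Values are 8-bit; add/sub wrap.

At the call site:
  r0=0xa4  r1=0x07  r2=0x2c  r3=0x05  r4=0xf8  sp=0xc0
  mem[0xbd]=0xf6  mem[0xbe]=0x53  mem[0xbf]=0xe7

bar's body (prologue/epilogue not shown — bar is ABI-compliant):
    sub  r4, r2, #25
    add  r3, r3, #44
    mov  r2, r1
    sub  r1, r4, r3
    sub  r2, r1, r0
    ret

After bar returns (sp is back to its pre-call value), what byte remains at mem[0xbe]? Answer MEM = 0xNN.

MEM = 0xf8

prologue: push r2 -> mem[0xbf]=0x2c, sp=0xbf
prologue: push r4 -> mem[0xbe]=0xf8, sp=0xbe
body[0] sub  r4, r2, #25 -> r4=0x13
body[1] add  r3, r3, #44 -> r3=0x31
body[2] mov  r2, r1 -> r2=0x07
body[3] sub  r1, r4, r3 -> r1=0xe2
body[4] sub  r2, r1, r0 -> r2=0x3e
epilogue: pop r4=0xf8, sp=0xbf
epilogue: pop r2=0x2c, sp=0xc0
prologue pushed ['r2', 'r4'] at ['0xbf', '0xbe']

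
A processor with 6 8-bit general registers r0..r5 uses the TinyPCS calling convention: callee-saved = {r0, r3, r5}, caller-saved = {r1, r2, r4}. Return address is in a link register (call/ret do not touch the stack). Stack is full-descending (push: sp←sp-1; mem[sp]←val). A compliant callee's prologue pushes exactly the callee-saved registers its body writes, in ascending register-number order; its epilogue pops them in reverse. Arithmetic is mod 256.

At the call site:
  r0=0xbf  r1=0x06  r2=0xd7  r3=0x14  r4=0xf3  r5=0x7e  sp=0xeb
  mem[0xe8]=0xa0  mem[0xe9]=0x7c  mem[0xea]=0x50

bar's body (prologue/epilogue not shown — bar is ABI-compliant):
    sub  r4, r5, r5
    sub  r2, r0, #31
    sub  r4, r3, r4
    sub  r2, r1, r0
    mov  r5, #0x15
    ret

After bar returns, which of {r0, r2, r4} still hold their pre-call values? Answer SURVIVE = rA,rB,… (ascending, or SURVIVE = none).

prologue: push r5 -> mem[0xea]=0x7e, sp=0xea
body[0] sub  r4, r5, r5 -> r4=0x00
body[1] sub  r2, r0, #31 -> r2=0xa0
body[2] sub  r4, r3, r4 -> r4=0x14
body[3] sub  r2, r1, r0 -> r2=0x47
body[4] mov  r5, #0x15 -> r5=0x15
epilogue: pop r5=0x7e, sp=0xeb
r0: callee-saved, written=False
r2: caller-saved, written=True
r4: caller-saved, written=True

SURVIVE = r0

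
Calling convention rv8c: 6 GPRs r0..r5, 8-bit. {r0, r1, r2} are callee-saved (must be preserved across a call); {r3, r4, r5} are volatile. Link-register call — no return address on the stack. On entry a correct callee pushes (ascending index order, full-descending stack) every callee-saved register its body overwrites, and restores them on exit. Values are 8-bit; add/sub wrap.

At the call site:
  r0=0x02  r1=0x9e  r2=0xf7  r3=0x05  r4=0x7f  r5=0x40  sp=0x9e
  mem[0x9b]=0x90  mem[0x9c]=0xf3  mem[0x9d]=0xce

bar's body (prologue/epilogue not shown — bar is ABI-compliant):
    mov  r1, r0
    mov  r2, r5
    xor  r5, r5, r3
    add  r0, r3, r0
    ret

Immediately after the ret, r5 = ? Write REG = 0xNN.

prologue: push r0 → mem[0x9d]=0x02, sp=0x9d
prologue: push r1 → mem[0x9c]=0x9e, sp=0x9c
prologue: push r2 → mem[0x9b]=0xf7, sp=0x9b
body[0] mov  r1, r0 → r1=0x02
body[1] mov  r2, r5 → r2=0x40
body[2] xor  r5, r5, r3 → r5=0x45
body[3] add  r0, r3, r0 → r0=0x07
epilogue: pop r2=0xf7, sp=0x9c
epilogue: pop r1=0x9e, sp=0x9d
epilogue: pop r0=0x02, sp=0x9e
r5 is caller-saved → body value

REG = 0x45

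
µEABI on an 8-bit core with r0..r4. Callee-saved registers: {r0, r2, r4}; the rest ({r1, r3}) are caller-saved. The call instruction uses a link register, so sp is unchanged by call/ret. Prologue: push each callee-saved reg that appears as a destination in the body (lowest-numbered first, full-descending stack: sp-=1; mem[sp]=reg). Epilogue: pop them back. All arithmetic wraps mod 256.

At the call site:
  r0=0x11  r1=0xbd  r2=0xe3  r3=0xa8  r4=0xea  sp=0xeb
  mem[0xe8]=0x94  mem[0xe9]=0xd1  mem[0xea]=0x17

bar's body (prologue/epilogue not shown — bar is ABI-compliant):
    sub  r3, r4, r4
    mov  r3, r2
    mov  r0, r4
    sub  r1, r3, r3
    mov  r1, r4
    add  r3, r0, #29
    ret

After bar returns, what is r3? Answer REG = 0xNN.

prologue: push r0 -> mem[0xea]=0x11, sp=0xea
body[0] sub  r3, r4, r4 -> r3=0x00
body[1] mov  r3, r2 -> r3=0xe3
body[2] mov  r0, r4 -> r0=0xea
body[3] sub  r1, r3, r3 -> r1=0x00
body[4] mov  r1, r4 -> r1=0xea
body[5] add  r3, r0, #29 -> r3=0x07
epilogue: pop r0=0x11, sp=0xeb
r3 is caller-saved -> body value

REG = 0x07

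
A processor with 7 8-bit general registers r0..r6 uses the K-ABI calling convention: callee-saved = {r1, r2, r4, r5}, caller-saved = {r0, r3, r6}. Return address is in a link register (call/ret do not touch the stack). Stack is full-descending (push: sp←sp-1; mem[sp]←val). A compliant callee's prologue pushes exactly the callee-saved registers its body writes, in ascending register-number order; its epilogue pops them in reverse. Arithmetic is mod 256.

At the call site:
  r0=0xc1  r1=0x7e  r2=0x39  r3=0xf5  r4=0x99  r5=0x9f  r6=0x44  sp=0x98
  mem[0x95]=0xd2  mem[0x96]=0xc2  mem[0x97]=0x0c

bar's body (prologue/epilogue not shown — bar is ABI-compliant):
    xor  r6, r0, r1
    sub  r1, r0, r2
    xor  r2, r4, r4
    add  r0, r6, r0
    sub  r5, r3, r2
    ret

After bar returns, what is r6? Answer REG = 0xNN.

REG = 0xbf

prologue: push r1 -> mem[0x97]=0x7e, sp=0x97
prologue: push r2 -> mem[0x96]=0x39, sp=0x96
prologue: push r5 -> mem[0x95]=0x9f, sp=0x95
body[0] xor  r6, r0, r1 -> r6=0xbf
body[1] sub  r1, r0, r2 -> r1=0x88
body[2] xor  r2, r4, r4 -> r2=0x00
body[3] add  r0, r6, r0 -> r0=0x80
body[4] sub  r5, r3, r2 -> r5=0xf5
epilogue: pop r5=0x9f, sp=0x96
epilogue: pop r2=0x39, sp=0x97
epilogue: pop r1=0x7e, sp=0x98
r6 is caller-saved -> body value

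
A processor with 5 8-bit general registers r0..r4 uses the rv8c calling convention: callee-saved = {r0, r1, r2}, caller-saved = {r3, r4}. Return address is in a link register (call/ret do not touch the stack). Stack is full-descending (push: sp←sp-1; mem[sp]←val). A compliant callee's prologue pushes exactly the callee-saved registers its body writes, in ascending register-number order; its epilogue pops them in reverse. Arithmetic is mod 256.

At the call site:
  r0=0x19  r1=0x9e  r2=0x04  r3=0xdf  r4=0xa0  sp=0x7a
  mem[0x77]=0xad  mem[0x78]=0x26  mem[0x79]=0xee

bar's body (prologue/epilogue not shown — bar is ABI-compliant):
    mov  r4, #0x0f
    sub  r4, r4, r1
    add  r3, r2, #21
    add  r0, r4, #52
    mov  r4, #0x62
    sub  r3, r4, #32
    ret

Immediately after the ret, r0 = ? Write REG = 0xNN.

REG = 0x19

prologue: push r0 -> mem[0x79]=0x19, sp=0x79
body[0] mov  r4, #0x0f -> r4=0x0f
body[1] sub  r4, r4, r1 -> r4=0x71
body[2] add  r3, r2, #21 -> r3=0x19
body[3] add  r0, r4, #52 -> r0=0xa5
body[4] mov  r4, #0x62 -> r4=0x62
body[5] sub  r3, r4, #32 -> r3=0x42
epilogue: pop r0=0x19, sp=0x7a
r0 is callee-saved -> restored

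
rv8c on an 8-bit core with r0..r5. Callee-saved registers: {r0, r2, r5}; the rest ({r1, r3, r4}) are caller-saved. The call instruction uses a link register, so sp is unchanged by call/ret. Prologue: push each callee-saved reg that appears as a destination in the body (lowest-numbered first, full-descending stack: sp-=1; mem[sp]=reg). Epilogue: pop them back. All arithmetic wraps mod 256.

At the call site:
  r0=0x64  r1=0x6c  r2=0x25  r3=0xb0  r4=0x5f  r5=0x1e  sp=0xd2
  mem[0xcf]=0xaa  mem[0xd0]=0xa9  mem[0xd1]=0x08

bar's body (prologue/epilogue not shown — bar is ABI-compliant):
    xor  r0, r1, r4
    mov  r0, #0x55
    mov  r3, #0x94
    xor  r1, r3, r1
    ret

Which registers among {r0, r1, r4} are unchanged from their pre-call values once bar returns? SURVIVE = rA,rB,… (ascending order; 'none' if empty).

prologue: push r0 → mem[0xd1]=0x64, sp=0xd1
body[0] xor  r0, r1, r4 → r0=0x33
body[1] mov  r0, #0x55 → r0=0x55
body[2] mov  r3, #0x94 → r3=0x94
body[3] xor  r1, r3, r1 → r1=0xf8
epilogue: pop r0=0x64, sp=0xd2
r0: callee-saved, written=True
r1: caller-saved, written=True
r4: caller-saved, written=False

SURVIVE = r0,r4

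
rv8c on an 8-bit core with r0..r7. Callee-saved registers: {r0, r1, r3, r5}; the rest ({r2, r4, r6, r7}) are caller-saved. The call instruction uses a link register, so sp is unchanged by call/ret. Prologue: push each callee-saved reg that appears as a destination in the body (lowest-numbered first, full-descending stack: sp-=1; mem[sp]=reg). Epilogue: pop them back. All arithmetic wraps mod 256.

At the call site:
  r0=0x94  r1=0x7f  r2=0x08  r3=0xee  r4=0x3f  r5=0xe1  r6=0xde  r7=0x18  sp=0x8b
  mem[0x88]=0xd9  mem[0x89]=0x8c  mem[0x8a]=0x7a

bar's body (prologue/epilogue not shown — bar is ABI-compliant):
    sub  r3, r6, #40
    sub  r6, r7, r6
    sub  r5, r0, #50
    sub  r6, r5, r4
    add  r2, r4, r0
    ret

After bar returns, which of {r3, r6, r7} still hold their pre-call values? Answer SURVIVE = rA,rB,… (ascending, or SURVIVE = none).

SURVIVE = r3,r7

prologue: push r3 -> mem[0x8a]=0xee, sp=0x8a
prologue: push r5 -> mem[0x89]=0xe1, sp=0x89
body[0] sub  r3, r6, #40 -> r3=0xb6
body[1] sub  r6, r7, r6 -> r6=0x3a
body[2] sub  r5, r0, #50 -> r5=0x62
body[3] sub  r6, r5, r4 -> r6=0x23
body[4] add  r2, r4, r0 -> r2=0xd3
epilogue: pop r5=0xe1, sp=0x8a
epilogue: pop r3=0xee, sp=0x8b
r3: callee-saved, written=True
r6: caller-saved, written=True
r7: caller-saved, written=False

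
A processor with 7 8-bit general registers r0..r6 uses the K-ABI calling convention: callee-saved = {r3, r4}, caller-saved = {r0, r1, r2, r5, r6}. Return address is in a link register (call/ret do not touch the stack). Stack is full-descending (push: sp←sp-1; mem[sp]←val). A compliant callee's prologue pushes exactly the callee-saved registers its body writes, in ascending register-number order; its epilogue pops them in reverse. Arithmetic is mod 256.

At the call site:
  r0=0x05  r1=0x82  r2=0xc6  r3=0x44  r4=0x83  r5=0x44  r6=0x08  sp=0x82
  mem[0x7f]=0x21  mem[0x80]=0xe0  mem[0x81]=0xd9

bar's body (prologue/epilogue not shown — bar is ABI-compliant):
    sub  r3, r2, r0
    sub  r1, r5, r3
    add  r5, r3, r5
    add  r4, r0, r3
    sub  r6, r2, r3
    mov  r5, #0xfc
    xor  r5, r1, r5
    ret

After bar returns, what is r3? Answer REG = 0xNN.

REG = 0x44

prologue: push r3 -> mem[0x81]=0x44, sp=0x81
prologue: push r4 -> mem[0x80]=0x83, sp=0x80
body[0] sub  r3, r2, r0 -> r3=0xc1
body[1] sub  r1, r5, r3 -> r1=0x83
body[2] add  r5, r3, r5 -> r5=0x05
body[3] add  r4, r0, r3 -> r4=0xc6
body[4] sub  r6, r2, r3 -> r6=0x05
body[5] mov  r5, #0xfc -> r5=0xfc
body[6] xor  r5, r1, r5 -> r5=0x7f
epilogue: pop r4=0x83, sp=0x81
epilogue: pop r3=0x44, sp=0x82
r3 is callee-saved -> restored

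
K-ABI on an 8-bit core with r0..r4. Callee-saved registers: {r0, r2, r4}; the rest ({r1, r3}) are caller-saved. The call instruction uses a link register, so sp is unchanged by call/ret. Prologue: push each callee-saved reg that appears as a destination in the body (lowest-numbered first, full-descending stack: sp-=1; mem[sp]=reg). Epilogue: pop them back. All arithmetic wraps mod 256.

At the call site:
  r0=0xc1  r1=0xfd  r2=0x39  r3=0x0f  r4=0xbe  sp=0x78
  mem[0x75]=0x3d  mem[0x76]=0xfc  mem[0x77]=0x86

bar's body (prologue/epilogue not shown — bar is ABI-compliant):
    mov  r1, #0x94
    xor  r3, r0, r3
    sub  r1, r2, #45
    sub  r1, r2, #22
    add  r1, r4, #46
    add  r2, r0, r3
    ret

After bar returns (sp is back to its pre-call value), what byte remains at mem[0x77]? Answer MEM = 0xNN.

MEM = 0x39

prologue: push r2 → mem[0x77]=0x39, sp=0x77
body[0] mov  r1, #0x94 → r1=0x94
body[1] xor  r3, r0, r3 → r3=0xce
body[2] sub  r1, r2, #45 → r1=0x0c
body[3] sub  r1, r2, #22 → r1=0x23
body[4] add  r1, r4, #46 → r1=0xec
body[5] add  r2, r0, r3 → r2=0x8f
epilogue: pop r2=0x39, sp=0x78
prologue pushed ['r2'] at ['0x77']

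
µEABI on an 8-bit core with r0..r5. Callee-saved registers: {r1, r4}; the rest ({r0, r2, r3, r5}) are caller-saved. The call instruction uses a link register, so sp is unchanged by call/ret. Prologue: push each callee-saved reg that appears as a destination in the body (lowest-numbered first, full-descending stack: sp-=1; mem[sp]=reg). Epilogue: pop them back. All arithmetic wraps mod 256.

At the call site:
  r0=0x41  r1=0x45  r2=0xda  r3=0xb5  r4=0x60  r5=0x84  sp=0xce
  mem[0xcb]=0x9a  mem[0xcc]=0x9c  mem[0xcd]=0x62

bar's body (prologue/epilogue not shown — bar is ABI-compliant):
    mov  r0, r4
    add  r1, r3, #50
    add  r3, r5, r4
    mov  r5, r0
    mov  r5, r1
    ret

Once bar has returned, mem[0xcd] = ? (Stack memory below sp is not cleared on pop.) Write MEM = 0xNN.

MEM = 0x45

prologue: push r1 -> mem[0xcd]=0x45, sp=0xcd
body[0] mov  r0, r4 -> r0=0x60
body[1] add  r1, r3, #50 -> r1=0xe7
body[2] add  r3, r5, r4 -> r3=0xe4
body[3] mov  r5, r0 -> r5=0x60
body[4] mov  r5, r1 -> r5=0xe7
epilogue: pop r1=0x45, sp=0xce
prologue pushed ['r1'] at ['0xcd']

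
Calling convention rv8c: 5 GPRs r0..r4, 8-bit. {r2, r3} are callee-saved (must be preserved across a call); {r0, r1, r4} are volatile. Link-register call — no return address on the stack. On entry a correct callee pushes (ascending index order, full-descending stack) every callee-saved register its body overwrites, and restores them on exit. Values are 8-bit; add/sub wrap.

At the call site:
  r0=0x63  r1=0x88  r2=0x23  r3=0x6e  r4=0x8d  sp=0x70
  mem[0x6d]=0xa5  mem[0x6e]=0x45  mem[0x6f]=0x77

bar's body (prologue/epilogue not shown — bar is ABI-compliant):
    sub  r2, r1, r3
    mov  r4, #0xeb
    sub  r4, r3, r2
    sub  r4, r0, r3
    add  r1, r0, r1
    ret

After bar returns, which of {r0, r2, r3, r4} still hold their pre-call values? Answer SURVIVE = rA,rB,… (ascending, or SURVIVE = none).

prologue: push r2 → mem[0x6f]=0x23, sp=0x6f
body[0] sub  r2, r1, r3 → r2=0x1a
body[1] mov  r4, #0xeb → r4=0xeb
body[2] sub  r4, r3, r2 → r4=0x54
body[3] sub  r4, r0, r3 → r4=0xf5
body[4] add  r1, r0, r1 → r1=0xeb
epilogue: pop r2=0x23, sp=0x70
r0: caller-saved, written=False
r2: callee-saved, written=True
r3: callee-saved, written=False
r4: caller-saved, written=True

SURVIVE = r0,r2,r3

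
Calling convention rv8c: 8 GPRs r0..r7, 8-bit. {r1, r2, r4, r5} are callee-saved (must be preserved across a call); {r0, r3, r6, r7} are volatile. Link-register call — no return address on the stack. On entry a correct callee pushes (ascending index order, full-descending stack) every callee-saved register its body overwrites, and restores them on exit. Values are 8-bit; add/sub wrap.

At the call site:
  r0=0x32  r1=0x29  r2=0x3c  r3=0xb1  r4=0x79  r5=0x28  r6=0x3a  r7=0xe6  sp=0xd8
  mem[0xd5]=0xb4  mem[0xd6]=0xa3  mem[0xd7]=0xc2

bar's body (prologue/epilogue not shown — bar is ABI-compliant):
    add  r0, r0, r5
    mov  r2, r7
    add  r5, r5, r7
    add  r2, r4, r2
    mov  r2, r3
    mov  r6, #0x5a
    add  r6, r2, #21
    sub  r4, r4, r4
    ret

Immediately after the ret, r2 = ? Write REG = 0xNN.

prologue: push r2 -> mem[0xd7]=0x3c, sp=0xd7
prologue: push r4 -> mem[0xd6]=0x79, sp=0xd6
prologue: push r5 -> mem[0xd5]=0x28, sp=0xd5
body[0] add  r0, r0, r5 -> r0=0x5a
body[1] mov  r2, r7 -> r2=0xe6
body[2] add  r5, r5, r7 -> r5=0x0e
body[3] add  r2, r4, r2 -> r2=0x5f
body[4] mov  r2, r3 -> r2=0xb1
body[5] mov  r6, #0x5a -> r6=0x5a
body[6] add  r6, r2, #21 -> r6=0xc6
body[7] sub  r4, r4, r4 -> r4=0x00
epilogue: pop r5=0x28, sp=0xd6
epilogue: pop r4=0x79, sp=0xd7
epilogue: pop r2=0x3c, sp=0xd8
r2 is callee-saved -> restored

REG = 0x3c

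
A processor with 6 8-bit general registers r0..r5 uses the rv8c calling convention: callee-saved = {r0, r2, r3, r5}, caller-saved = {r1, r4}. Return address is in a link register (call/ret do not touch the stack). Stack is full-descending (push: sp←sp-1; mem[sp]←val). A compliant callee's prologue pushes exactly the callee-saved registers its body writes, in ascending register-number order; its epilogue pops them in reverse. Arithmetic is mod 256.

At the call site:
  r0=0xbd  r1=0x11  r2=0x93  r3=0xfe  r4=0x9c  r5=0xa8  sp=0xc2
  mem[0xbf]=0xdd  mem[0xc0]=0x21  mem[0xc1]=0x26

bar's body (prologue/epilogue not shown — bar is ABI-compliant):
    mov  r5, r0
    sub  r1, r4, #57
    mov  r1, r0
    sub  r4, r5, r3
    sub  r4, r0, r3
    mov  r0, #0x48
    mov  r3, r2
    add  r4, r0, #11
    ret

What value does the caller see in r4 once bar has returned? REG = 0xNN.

prologue: push r0 → mem[0xc1]=0xbd, sp=0xc1
prologue: push r3 → mem[0xc0]=0xfe, sp=0xc0
prologue: push r5 → mem[0xbf]=0xa8, sp=0xbf
body[0] mov  r5, r0 → r5=0xbd
body[1] sub  r1, r4, #57 → r1=0x63
body[2] mov  r1, r0 → r1=0xbd
body[3] sub  r4, r5, r3 → r4=0xbf
body[4] sub  r4, r0, r3 → r4=0xbf
body[5] mov  r0, #0x48 → r0=0x48
body[6] mov  r3, r2 → r3=0x93
body[7] add  r4, r0, #11 → r4=0x53
epilogue: pop r5=0xa8, sp=0xc0
epilogue: pop r3=0xfe, sp=0xc1
epilogue: pop r0=0xbd, sp=0xc2
r4 is caller-saved → body value

REG = 0x53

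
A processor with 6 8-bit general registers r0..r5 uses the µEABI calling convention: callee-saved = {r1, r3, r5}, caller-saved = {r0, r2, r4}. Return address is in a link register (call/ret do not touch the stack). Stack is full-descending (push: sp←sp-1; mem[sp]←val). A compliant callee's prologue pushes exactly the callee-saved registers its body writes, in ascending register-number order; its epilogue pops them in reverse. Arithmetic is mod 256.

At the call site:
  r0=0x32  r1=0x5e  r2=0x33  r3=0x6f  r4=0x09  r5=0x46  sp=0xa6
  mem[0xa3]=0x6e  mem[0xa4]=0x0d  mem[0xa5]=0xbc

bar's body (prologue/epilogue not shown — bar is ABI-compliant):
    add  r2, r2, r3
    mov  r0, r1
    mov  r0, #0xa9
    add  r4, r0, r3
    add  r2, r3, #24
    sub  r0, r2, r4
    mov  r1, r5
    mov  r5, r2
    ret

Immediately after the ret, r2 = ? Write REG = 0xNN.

prologue: push r1 -> mem[0xa5]=0x5e, sp=0xa5
prologue: push r5 -> mem[0xa4]=0x46, sp=0xa4
body[0] add  r2, r2, r3 -> r2=0xa2
body[1] mov  r0, r1 -> r0=0x5e
body[2] mov  r0, #0xa9 -> r0=0xa9
body[3] add  r4, r0, r3 -> r4=0x18
body[4] add  r2, r3, #24 -> r2=0x87
body[5] sub  r0, r2, r4 -> r0=0x6f
body[6] mov  r1, r5 -> r1=0x46
body[7] mov  r5, r2 -> r5=0x87
epilogue: pop r5=0x46, sp=0xa5
epilogue: pop r1=0x5e, sp=0xa6
r2 is caller-saved -> body value

REG = 0x87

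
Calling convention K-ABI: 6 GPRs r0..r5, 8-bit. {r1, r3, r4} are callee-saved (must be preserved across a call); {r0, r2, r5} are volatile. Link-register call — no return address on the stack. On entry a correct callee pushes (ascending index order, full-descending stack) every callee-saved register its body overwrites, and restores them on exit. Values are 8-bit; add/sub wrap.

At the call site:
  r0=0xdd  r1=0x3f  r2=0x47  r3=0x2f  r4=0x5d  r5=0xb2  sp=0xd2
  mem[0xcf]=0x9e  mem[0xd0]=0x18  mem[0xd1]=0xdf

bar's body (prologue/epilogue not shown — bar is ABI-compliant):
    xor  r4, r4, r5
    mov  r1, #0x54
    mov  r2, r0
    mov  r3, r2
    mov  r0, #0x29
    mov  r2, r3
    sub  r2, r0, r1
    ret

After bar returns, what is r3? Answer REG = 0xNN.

prologue: push r1 -> mem[0xd1]=0x3f, sp=0xd1
prologue: push r3 -> mem[0xd0]=0x2f, sp=0xd0
prologue: push r4 -> mem[0xcf]=0x5d, sp=0xcf
body[0] xor  r4, r4, r5 -> r4=0xef
body[1] mov  r1, #0x54 -> r1=0x54
body[2] mov  r2, r0 -> r2=0xdd
body[3] mov  r3, r2 -> r3=0xdd
body[4] mov  r0, #0x29 -> r0=0x29
body[5] mov  r2, r3 -> r2=0xdd
body[6] sub  r2, r0, r1 -> r2=0xd5
epilogue: pop r4=0x5d, sp=0xd0
epilogue: pop r3=0x2f, sp=0xd1
epilogue: pop r1=0x3f, sp=0xd2
r3 is callee-saved -> restored

REG = 0x2f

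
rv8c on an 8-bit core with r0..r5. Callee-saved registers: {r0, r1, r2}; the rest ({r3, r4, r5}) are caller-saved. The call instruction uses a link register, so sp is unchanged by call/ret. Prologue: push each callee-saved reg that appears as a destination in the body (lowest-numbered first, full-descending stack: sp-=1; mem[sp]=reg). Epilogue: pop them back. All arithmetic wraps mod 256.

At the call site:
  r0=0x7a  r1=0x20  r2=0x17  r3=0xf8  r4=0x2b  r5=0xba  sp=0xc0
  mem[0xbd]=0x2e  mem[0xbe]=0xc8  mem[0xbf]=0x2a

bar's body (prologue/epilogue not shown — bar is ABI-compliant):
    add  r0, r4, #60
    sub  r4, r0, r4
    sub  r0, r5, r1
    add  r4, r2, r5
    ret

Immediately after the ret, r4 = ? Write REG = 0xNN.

REG = 0xd1

prologue: push r0 -> mem[0xbf]=0x7a, sp=0xbf
body[0] add  r0, r4, #60 -> r0=0x67
body[1] sub  r4, r0, r4 -> r4=0x3c
body[2] sub  r0, r5, r1 -> r0=0x9a
body[3] add  r4, r2, r5 -> r4=0xd1
epilogue: pop r0=0x7a, sp=0xc0
r4 is caller-saved -> body value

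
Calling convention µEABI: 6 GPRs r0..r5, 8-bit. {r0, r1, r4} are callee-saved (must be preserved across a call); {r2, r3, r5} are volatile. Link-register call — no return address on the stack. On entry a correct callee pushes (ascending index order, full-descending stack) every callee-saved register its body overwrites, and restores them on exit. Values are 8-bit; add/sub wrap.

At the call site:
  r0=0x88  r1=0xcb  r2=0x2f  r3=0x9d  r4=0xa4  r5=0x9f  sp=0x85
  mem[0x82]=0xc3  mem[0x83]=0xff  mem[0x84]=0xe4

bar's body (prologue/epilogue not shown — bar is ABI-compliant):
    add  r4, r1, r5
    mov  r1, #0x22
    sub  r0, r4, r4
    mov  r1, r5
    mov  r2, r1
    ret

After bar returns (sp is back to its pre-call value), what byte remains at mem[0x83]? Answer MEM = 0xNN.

MEM = 0xcb

prologue: push r0 -> mem[0x84]=0x88, sp=0x84
prologue: push r1 -> mem[0x83]=0xcb, sp=0x83
prologue: push r4 -> mem[0x82]=0xa4, sp=0x82
body[0] add  r4, r1, r5 -> r4=0x6a
body[1] mov  r1, #0x22 -> r1=0x22
body[2] sub  r0, r4, r4 -> r0=0x00
body[3] mov  r1, r5 -> r1=0x9f
body[4] mov  r2, r1 -> r2=0x9f
epilogue: pop r4=0xa4, sp=0x83
epilogue: pop r1=0xcb, sp=0x84
epilogue: pop r0=0x88, sp=0x85
prologue pushed ['r0', 'r1', 'r4'] at ['0x84', '0x83', '0x82']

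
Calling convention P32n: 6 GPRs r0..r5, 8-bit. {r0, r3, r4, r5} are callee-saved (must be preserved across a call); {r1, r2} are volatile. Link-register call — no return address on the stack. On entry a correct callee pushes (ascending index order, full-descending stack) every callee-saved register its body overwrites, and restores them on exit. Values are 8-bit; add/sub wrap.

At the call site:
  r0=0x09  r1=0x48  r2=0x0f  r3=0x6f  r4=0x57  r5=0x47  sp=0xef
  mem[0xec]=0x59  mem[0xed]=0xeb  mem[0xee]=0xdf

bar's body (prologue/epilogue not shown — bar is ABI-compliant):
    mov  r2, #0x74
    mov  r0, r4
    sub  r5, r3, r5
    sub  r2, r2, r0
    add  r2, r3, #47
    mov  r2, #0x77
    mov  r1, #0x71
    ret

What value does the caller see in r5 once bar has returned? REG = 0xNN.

REG = 0x47

prologue: push r0 → mem[0xee]=0x09, sp=0xee
prologue: push r5 → mem[0xed]=0x47, sp=0xed
body[0] mov  r2, #0x74 → r2=0x74
body[1] mov  r0, r4 → r0=0x57
body[2] sub  r5, r3, r5 → r5=0x28
body[3] sub  r2, r2, r0 → r2=0x1d
body[4] add  r2, r3, #47 → r2=0x9e
body[5] mov  r2, #0x77 → r2=0x77
body[6] mov  r1, #0x71 → r1=0x71
epilogue: pop r5=0x47, sp=0xee
epilogue: pop r0=0x09, sp=0xef
r5 is callee-saved → restored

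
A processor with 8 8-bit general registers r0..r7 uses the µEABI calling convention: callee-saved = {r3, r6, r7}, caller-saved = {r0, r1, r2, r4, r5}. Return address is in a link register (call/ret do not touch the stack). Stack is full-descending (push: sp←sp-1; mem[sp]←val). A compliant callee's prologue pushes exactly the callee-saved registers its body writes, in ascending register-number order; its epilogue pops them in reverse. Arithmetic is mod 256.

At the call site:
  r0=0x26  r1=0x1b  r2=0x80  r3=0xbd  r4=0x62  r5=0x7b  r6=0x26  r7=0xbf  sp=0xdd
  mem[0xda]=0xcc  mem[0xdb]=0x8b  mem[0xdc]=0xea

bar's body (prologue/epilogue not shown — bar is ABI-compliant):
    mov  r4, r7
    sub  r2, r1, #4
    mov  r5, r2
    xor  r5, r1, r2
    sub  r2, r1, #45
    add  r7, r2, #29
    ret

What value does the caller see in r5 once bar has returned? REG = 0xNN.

prologue: push r7 → mem[0xdc]=0xbf, sp=0xdc
body[0] mov  r4, r7 → r4=0xbf
body[1] sub  r2, r1, #4 → r2=0x17
body[2] mov  r5, r2 → r5=0x17
body[3] xor  r5, r1, r2 → r5=0x0c
body[4] sub  r2, r1, #45 → r2=0xee
body[5] add  r7, r2, #29 → r7=0x0b
epilogue: pop r7=0xbf, sp=0xdd
r5 is caller-saved → body value

REG = 0x0c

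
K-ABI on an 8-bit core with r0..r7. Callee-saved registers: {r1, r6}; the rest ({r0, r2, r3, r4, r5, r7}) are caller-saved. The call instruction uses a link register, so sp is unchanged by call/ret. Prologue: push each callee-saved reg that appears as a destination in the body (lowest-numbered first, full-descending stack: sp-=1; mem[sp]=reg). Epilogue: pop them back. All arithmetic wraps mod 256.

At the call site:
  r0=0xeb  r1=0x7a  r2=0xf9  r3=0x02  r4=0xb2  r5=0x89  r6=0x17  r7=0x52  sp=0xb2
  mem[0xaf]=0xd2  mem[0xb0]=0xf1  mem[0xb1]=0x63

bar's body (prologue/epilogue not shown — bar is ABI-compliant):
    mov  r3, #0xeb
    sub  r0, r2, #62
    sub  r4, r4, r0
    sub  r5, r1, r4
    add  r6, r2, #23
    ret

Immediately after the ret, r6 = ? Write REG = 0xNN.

prologue: push r6 → mem[0xb1]=0x17, sp=0xb1
body[0] mov  r3, #0xeb → r3=0xeb
body[1] sub  r0, r2, #62 → r0=0xbb
body[2] sub  r4, r4, r0 → r4=0xf7
body[3] sub  r5, r1, r4 → r5=0x83
body[4] add  r6, r2, #23 → r6=0x10
epilogue: pop r6=0x17, sp=0xb2
r6 is callee-saved → restored

REG = 0x17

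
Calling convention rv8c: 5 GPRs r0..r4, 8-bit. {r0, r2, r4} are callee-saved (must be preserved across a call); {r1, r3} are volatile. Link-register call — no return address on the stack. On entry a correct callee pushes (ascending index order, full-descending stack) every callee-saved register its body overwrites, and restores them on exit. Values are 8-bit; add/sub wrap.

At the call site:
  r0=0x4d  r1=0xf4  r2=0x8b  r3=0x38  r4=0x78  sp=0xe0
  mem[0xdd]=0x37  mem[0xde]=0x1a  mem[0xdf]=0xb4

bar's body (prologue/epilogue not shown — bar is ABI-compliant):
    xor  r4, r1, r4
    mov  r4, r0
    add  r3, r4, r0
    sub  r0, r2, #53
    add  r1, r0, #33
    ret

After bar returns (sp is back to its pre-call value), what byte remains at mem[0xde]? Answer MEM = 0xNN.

prologue: push r0 -> mem[0xdf]=0x4d, sp=0xdf
prologue: push r4 -> mem[0xde]=0x78, sp=0xde
body[0] xor  r4, r1, r4 -> r4=0x8c
body[1] mov  r4, r0 -> r4=0x4d
body[2] add  r3, r4, r0 -> r3=0x9a
body[3] sub  r0, r2, #53 -> r0=0x56
body[4] add  r1, r0, #33 -> r1=0x77
epilogue: pop r4=0x78, sp=0xdf
epilogue: pop r0=0x4d, sp=0xe0
prologue pushed ['r0', 'r4'] at ['0xdf', '0xde']

MEM = 0x78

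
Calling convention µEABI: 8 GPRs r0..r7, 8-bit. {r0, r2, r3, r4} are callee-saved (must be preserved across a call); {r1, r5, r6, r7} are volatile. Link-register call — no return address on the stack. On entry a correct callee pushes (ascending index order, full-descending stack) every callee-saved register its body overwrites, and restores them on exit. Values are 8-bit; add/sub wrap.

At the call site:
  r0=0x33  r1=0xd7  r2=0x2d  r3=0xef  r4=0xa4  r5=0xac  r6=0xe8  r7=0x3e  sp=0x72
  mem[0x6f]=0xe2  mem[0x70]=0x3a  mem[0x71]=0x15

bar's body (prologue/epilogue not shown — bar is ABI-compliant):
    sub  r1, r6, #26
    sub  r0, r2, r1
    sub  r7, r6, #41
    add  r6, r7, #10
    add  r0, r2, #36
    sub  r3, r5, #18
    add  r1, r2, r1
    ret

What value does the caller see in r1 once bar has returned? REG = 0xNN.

prologue: push r0 -> mem[0x71]=0x33, sp=0x71
prologue: push r3 -> mem[0x70]=0xef, sp=0x70
body[0] sub  r1, r6, #26 -> r1=0xce
body[1] sub  r0, r2, r1 -> r0=0x5f
body[2] sub  r7, r6, #41 -> r7=0xbf
body[3] add  r6, r7, #10 -> r6=0xc9
body[4] add  r0, r2, #36 -> r0=0x51
body[5] sub  r3, r5, #18 -> r3=0x9a
body[6] add  r1, r2, r1 -> r1=0xfb
epilogue: pop r3=0xef, sp=0x71
epilogue: pop r0=0x33, sp=0x72
r1 is caller-saved -> body value

REG = 0xfb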